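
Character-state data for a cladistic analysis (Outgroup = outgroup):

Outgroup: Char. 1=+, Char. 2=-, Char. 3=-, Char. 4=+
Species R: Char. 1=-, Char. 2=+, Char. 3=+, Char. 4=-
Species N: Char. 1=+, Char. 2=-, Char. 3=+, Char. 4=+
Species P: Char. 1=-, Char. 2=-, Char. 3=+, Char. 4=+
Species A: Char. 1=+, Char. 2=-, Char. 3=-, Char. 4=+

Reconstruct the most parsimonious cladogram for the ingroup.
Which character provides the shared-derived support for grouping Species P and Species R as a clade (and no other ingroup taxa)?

Char. 1

Character polarity is set by the outgroup: the derived state is whichever differs from the outgroup's state, so for Char. 1, Char. 4 the derived state is '-', and for the remaining characters it is '+'.
Only Species P and Species R show the derived state '-' for Char. 1, supporting them as a clade.
Char. 2 (derived state '+') is unique to Species R (autapomorphy; uninformative for grouping).
Char. 3 (derived state '+') is shared by Species N, Species P, and Species R — a synapomorphy uniting that clade.
Char. 4 (derived state '-') is unique to Species R (autapomorphy; uninformative for grouping).
Most parsimonious ingroup topology: (((Species R,Species P),Species N),Species A).
The clade {Species P, Species R} is supported by Char. 1: its derived state '-' occurs in exactly those taxa and in no other taxon (including the outgroup).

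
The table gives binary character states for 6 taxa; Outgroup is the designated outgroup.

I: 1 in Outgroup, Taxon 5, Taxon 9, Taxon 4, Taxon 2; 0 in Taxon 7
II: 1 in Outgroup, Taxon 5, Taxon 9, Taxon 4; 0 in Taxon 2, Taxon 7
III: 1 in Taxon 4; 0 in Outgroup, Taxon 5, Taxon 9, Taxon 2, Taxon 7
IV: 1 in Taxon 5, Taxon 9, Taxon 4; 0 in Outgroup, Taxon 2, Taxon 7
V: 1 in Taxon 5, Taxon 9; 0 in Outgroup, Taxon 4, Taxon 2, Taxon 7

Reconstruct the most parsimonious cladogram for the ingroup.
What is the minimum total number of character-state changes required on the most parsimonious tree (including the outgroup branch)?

5

Character polarity is set by the outgroup: the derived state is whichever differs from the outgroup's state, so for I, II the derived state is '0', and for the remaining characters it is '1'.
I (derived state '0') is unique to Taxon 7 (autapomorphy; uninformative for grouping).
II: derived state '0' in Taxon 2 and Taxon 7 only — synapomorphy for {Taxon 2, Taxon 7}.
III: derived state '1' in Taxon 4 only — an autapomorphy, so it tells us nothing about relationships among taxa.
Only Taxon 4, Taxon 5, and Taxon 9 show the derived state '1' for IV, supporting them as a clade.
V: derived state '1' in Taxon 5 and Taxon 9 only — synapomorphy for {Taxon 5, Taxon 9}.
Most parsimonious ingroup topology: (((Taxon 5,Taxon 9),Taxon 4),(Taxon 2,Taxon 7)).
Changes per character on this tree: I: 1; II: 1; III: 1; IV: 1; V: 1.
Total = 5.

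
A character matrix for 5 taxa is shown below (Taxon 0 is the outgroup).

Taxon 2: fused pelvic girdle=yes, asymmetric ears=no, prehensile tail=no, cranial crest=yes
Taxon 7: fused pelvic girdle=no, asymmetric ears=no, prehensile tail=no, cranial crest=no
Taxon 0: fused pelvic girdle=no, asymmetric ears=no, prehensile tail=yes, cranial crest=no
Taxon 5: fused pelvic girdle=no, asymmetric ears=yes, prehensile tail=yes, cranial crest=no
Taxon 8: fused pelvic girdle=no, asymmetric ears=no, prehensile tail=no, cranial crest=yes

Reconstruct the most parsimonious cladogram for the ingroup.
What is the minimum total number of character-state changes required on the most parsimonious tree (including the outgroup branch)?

4

Character polarity is set by the outgroup: the derived state is whichever differs from the outgroup's state, so for prehensile tail the derived state is 'no', and for the remaining characters it is 'yes'.
fused pelvic girdle: derived state 'yes' in Taxon 2 only — an autapomorphy, so it tells us nothing about relationships among taxa.
asymmetric ears: derived state 'yes' in Taxon 5 only — an autapomorphy, so it tells us nothing about relationships among taxa.
prehensile tail (derived state 'no') is shared by Taxon 2, Taxon 7, and Taxon 8 — a synapomorphy uniting that clade.
Only Taxon 2 and Taxon 8 show the derived state 'yes' for cranial crest, supporting them as a clade.
Most parsimonious ingroup topology: ((Taxon 7,(Taxon 2,Taxon 8)),Taxon 5).
Changes per character on this tree: fused pelvic girdle: 1; asymmetric ears: 1; prehensile tail: 1; cranial crest: 1.
Total = 4.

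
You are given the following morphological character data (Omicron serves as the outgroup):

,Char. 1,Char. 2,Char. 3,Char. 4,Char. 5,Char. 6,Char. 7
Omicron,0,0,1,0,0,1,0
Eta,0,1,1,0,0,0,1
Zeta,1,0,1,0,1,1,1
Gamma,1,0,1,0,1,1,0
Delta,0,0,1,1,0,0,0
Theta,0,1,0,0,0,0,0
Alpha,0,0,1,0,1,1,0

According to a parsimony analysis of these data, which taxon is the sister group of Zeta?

Character polarity is set by the outgroup: the derived state is whichever differs from the outgroup's state, so for Char. 3, Char. 6 the derived state is '0', and for the remaining characters it is '1'.
Only Gamma and Zeta show the derived state '1' for Char. 1, supporting them as a clade.
Char. 2: derived state '1' in Eta and Theta only — synapomorphy for {Eta, Theta}.
Char. 3 (derived state '0') is unique to Theta (autapomorphy; uninformative for grouping).
Char. 4: derived state '1' in Delta only — an autapomorphy, so it tells us nothing about relationships among taxa.
Char. 5 (derived state '1') is shared by Alpha, Gamma, and Zeta — a synapomorphy uniting that clade.
Only Delta, Eta, and Theta show the derived state '0' for Char. 6, supporting them as a clade.
Char. 7 (state '1') occurs in Eta and Zeta but conflicts with the nesting implied by the other characters — most parsimoniously interpreted as homoplasy.
Most parsimonious ingroup topology: (((Eta,Theta),Delta),((Zeta,Gamma),Alpha)).
Zeta and Gamma form a cherry on this tree, so they are sister taxa.

Gamma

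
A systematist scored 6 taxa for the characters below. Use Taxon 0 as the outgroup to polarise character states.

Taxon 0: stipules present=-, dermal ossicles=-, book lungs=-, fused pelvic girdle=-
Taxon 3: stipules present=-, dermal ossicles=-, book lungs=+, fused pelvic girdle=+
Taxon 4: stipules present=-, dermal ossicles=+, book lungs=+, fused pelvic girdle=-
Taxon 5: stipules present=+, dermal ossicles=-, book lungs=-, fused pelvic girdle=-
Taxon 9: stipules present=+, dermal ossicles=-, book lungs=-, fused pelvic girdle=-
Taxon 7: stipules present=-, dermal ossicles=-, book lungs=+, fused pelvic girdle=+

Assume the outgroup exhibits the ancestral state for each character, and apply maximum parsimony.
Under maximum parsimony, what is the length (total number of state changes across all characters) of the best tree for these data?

The outgroup has state '-' for every character, so '+' is the derived state throughout.
stipules present: derived state '+' in Taxon 5 and Taxon 9 only — synapomorphy for {Taxon 5, Taxon 9}.
dermal ossicles: derived state '+' in Taxon 4 only — an autapomorphy, so it tells us nothing about relationships among taxa.
book lungs: derived state '+' in Taxon 3, Taxon 4, and Taxon 7 only — synapomorphy for {Taxon 3, Taxon 4, Taxon 7}.
fused pelvic girdle (derived state '+') is shared by Taxon 3 and Taxon 7 — a synapomorphy uniting that clade.
Most parsimonious ingroup topology: (((Taxon 3,Taxon 7),Taxon 4),(Taxon 5,Taxon 9)).
Changes per character on this tree: stipules present: 1; dermal ossicles: 1; book lungs: 1; fused pelvic girdle: 1.
Total = 4.

4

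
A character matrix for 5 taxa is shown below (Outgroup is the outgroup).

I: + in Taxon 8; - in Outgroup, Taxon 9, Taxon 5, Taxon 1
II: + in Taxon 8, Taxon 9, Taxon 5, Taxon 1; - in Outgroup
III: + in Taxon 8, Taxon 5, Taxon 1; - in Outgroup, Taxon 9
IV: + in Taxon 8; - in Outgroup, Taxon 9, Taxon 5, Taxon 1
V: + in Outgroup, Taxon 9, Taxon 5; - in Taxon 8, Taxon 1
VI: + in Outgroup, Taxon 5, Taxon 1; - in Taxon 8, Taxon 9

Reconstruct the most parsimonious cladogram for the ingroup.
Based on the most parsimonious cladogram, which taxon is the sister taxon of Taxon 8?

Character polarity is set by the outgroup: the derived state is whichever differs from the outgroup's state, so for V, VI the derived state is '-', and for the remaining characters it is '+'.
I (derived state '+') is unique to Taxon 8 (autapomorphy; uninformative for grouping).
II (derived state '+') is shared by all ingroup taxa — unites the whole ingroup.
III (derived state '+') is shared by Taxon 1, Taxon 5, and Taxon 8 — a synapomorphy uniting that clade.
IV (derived state '+') is unique to Taxon 8 (autapomorphy; uninformative for grouping).
V (derived state '-') is shared by Taxon 1 and Taxon 8 — a synapomorphy uniting that clade.
VI (state '-') occurs in Taxon 8 and Taxon 9 but conflicts with the nesting implied by the other characters — most parsimoniously interpreted as homoplasy.
Most parsimonious ingroup topology: (((Taxon 8,Taxon 1),Taxon 5),Taxon 9).
Taxon 8 and Taxon 1 form a cherry on this tree, so they are sister taxa.

Taxon 1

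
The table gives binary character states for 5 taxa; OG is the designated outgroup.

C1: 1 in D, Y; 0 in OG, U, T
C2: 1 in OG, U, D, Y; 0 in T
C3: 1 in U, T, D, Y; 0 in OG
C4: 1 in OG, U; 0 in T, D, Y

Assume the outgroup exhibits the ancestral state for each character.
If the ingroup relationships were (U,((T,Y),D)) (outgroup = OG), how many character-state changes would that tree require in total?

Map each character onto (U,((T,Y),D)) (rooted by OG) and count the minimum state changes it requires (Fitch parsimony):
C1: 2; C2: 1; C3: 1; C4: 1.
Total tree length = 5.

5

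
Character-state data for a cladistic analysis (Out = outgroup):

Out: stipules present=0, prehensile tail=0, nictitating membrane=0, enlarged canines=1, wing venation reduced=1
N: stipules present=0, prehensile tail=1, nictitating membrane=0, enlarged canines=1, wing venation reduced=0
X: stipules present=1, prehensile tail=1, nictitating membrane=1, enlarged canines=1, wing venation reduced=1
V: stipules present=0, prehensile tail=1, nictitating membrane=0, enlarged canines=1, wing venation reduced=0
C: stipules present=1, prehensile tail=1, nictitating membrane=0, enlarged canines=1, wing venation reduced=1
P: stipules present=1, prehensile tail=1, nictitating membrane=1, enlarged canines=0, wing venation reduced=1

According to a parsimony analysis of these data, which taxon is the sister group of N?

Character polarity is set by the outgroup: the derived state is whichever differs from the outgroup's state, so for enlarged canines, wing venation reduced the derived state is '0', and for the remaining characters it is '1'.
stipules present (derived state '1') is shared by C, P, and X — a synapomorphy uniting that clade.
All ingroup taxa share the derived state '1' for prehensile tail; it defines the ingroup but does not resolve relationships within it.
Only P and X show the derived state '1' for nictitating membrane, supporting them as a clade.
enlarged canines: derived state '0' in P only — an autapomorphy, so it tells us nothing about relationships among taxa.
Only N and V show the derived state '0' for wing venation reduced, supporting them as a clade.
Most parsimonious ingroup topology: ((N,V),((X,P),C)).
N and V form a cherry on this tree, so they are sister taxa.

V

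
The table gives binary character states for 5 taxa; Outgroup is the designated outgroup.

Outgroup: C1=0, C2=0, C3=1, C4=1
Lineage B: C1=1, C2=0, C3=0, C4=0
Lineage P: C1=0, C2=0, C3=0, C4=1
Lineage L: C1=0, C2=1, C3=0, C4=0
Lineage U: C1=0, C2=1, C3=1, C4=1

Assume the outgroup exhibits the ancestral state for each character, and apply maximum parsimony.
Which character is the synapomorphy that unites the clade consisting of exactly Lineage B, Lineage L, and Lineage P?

C3

Character polarity is set by the outgroup: the derived state is whichever differs from the outgroup's state, so for C3, C4 the derived state is '0', and for the remaining characters it is '1'.
C1: derived state '1' in Lineage B only — an autapomorphy, so it tells us nothing about relationships among taxa.
C2 (state '1') occurs in Lineage L and Lineage U but conflicts with the nesting implied by the other characters — most parsimoniously interpreted as homoplasy.
C3: derived state '0' in Lineage B, Lineage L, and Lineage P only — synapomorphy for {Lineage B, Lineage L, Lineage P}.
C4 (derived state '0') is shared by Lineage B and Lineage L — a synapomorphy uniting that clade.
Most parsimonious ingroup topology: (((Lineage B,Lineage L),Lineage P),Lineage U).
The clade {Lineage B, Lineage L, Lineage P} is supported by C3: its derived state '0' occurs in exactly those taxa and in no other taxon (including the outgroup).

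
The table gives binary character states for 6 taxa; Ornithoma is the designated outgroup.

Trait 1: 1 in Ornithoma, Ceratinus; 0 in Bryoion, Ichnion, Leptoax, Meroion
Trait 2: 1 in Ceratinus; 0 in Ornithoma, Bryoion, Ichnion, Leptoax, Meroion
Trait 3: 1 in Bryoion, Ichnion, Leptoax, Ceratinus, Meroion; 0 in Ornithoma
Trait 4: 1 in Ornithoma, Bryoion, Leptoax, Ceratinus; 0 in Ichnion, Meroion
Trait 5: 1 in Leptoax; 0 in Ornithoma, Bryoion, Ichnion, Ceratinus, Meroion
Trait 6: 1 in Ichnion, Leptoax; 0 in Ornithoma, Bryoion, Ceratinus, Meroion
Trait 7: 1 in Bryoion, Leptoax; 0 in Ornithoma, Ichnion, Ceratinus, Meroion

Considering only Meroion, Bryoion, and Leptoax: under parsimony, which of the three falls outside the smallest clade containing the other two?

Character polarity is set by the outgroup: the derived state is whichever differs from the outgroup's state, so for Trait 1, Trait 4 the derived state is '0', and for the remaining characters it is '1'.
Trait 1: derived state '0' in Bryoion, Ichnion, Leptoax, and Meroion only — synapomorphy for {Bryoion, Ichnion, Leptoax, Meroion}.
Trait 2 (derived state '1') is unique to Ceratinus (autapomorphy; uninformative for grouping).
Trait 3 (derived state '1') is shared by all ingroup taxa — unites the whole ingroup.
Trait 4: derived state '0' in Ichnion and Meroion only — synapomorphy for {Ichnion, Meroion}.
Trait 5 (derived state '1') is unique to Leptoax (autapomorphy; uninformative for grouping).
Trait 6 (state '1') occurs in Ichnion and Leptoax but conflicts with the nesting implied by the other characters — most parsimoniously interpreted as homoplasy.
Only Bryoion and Leptoax show the derived state '1' for Trait 7, supporting them as a clade.
Most parsimonious ingroup topology: (Ceratinus,((Bryoion,Leptoax),(Ichnion,Meroion))).
Leptoax and Bryoion share a more recent common ancestor with each other than either does with Meroion, so Meroion is the least closely related of the three.

Meroion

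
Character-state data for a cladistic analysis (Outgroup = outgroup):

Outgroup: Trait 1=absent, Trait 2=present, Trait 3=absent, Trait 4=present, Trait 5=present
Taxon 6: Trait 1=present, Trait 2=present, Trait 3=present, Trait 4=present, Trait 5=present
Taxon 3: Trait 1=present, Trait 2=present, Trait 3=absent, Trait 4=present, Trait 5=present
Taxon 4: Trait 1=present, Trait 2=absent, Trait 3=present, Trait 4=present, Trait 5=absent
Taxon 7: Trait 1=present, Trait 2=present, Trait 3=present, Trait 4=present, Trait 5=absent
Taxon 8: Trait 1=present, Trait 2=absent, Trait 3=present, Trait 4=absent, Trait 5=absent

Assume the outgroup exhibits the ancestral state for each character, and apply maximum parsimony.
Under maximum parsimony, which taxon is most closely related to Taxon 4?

Taxon 8

Character polarity is set by the outgroup: the derived state is whichever differs from the outgroup's state, so for Trait 2, Trait 4, Trait 5 the derived state is 'absent', and for the remaining characters it is 'present'.
Trait 1 (derived state 'present') is shared by all ingroup taxa — unites the whole ingroup.
Only Taxon 4 and Taxon 8 show the derived state 'absent' for Trait 2, supporting them as a clade.
Trait 3 (derived state 'present') is shared by Taxon 4, Taxon 6, Taxon 7, and Taxon 8 — a synapomorphy uniting that clade.
Trait 4 (derived state 'absent') is unique to Taxon 8 (autapomorphy; uninformative for grouping).
Trait 5 (derived state 'absent') is shared by Taxon 4, Taxon 7, and Taxon 8 — a synapomorphy uniting that clade.
Most parsimonious ingroup topology: ((((Taxon 4,Taxon 8),Taxon 7),Taxon 6),Taxon 3).
Taxon 4 and Taxon 8 form a cherry on this tree, so they are sister taxa.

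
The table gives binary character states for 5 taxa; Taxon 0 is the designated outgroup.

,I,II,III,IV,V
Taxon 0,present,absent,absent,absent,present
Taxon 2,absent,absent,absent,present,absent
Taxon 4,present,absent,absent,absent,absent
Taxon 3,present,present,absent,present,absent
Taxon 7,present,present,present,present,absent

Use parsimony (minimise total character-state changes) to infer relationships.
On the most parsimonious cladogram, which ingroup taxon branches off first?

Taxon 4

Character polarity is set by the outgroup: the derived state is whichever differs from the outgroup's state, so for I, V the derived state is 'absent', and for the remaining characters it is 'present'.
I (derived state 'absent') is unique to Taxon 2 (autapomorphy; uninformative for grouping).
Only Taxon 3 and Taxon 7 show the derived state 'present' for II, supporting them as a clade.
III (derived state 'present') is unique to Taxon 7 (autapomorphy; uninformative for grouping).
IV (derived state 'present') is shared by Taxon 2, Taxon 3, and Taxon 7 — a synapomorphy uniting that clade.
All ingroup taxa share the derived state 'absent' for V; it defines the ingroup but does not resolve relationships within it.
Most parsimonious ingroup topology: ((Taxon 2,(Taxon 3,Taxon 7)),Taxon 4).
Taxon 4 is sister to the clade containing all other ingroup taxa, so it is the earliest-diverging (most basal) ingroup lineage.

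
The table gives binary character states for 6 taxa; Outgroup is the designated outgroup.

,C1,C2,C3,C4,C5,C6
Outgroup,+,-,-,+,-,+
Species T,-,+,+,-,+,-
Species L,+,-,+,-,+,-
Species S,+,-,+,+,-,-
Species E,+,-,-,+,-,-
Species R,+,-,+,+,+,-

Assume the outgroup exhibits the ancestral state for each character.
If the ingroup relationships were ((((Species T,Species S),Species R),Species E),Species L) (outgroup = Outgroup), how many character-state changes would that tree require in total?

10

Map each character onto ((((Species T,Species S),Species R),Species E),Species L) (rooted by Outgroup) and count the minimum state changes it requires (Fitch parsimony):
C1: 1; C2: 1; C3: 2; C4: 2; C5: 3; C6: 1.
Total tree length = 10.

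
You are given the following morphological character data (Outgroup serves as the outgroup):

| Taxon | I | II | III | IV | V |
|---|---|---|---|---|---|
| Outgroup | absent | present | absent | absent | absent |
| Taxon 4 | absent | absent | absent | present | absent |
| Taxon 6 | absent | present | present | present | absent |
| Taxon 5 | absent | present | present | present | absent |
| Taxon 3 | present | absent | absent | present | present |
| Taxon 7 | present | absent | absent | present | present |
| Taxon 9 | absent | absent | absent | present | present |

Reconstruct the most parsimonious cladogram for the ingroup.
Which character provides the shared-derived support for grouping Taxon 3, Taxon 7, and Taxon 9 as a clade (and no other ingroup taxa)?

V

Character polarity is set by the outgroup: the derived state is whichever differs from the outgroup's state, so for II the derived state is 'absent', and for the remaining characters it is 'present'.
I: derived state 'present' in Taxon 3 and Taxon 7 only — synapomorphy for {Taxon 3, Taxon 7}.
II: derived state 'absent' in Taxon 3, Taxon 4, Taxon 7, and Taxon 9 only — synapomorphy for {Taxon 3, Taxon 4, Taxon 7, Taxon 9}.
III: derived state 'present' in Taxon 5 and Taxon 6 only — synapomorphy for {Taxon 5, Taxon 6}.
IV (derived state 'present') is shared by all ingroup taxa — unites the whole ingroup.
V (derived state 'present') is shared by Taxon 3, Taxon 7, and Taxon 9 — a synapomorphy uniting that clade.
Most parsimonious ingroup topology: ((Taxon 4,((Taxon 3,Taxon 7),Taxon 9)),(Taxon 6,Taxon 5)).
The clade {Taxon 3, Taxon 7, Taxon 9} is supported by V: its derived state 'present' occurs in exactly those taxa and in no other taxon (including the outgroup).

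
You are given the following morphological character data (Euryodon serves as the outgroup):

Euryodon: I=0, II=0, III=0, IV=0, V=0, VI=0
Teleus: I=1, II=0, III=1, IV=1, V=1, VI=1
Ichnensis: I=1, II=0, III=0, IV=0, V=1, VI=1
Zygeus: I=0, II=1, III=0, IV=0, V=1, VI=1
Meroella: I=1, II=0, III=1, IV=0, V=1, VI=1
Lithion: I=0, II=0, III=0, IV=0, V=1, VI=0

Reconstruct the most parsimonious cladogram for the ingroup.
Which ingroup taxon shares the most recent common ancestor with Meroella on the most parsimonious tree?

The outgroup has state '0' for every character, so '1' is the derived state throughout.
I (derived state '1') is shared by Ichnensis, Meroella, and Teleus — a synapomorphy uniting that clade.
II (derived state '1') is unique to Zygeus (autapomorphy; uninformative for grouping).
Only Meroella and Teleus show the derived state '1' for III, supporting them as a clade.
IV: derived state '1' in Teleus only — an autapomorphy, so it tells us nothing about relationships among taxa.
All ingroup taxa share the derived state '1' for V; it defines the ingroup but does not resolve relationships within it.
Only Ichnensis, Meroella, Teleus, and Zygeus show the derived state '1' for VI, supporting them as a clade.
Most parsimonious ingroup topology: ((((Teleus,Meroella),Ichnensis),Zygeus),Lithion).
Meroella and Teleus form a cherry on this tree, so they are sister taxa.

Teleus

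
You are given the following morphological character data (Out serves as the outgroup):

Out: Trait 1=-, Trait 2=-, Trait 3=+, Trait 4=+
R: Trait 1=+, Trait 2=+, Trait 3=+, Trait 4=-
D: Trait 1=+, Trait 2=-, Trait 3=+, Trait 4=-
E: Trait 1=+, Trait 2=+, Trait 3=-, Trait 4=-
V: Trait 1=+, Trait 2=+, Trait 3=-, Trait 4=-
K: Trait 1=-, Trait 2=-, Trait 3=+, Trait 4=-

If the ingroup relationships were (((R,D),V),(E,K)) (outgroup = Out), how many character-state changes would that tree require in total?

8

Map each character onto (((R,D),V),(E,K)) (rooted by Out) and count the minimum state changes it requires (Fitch parsimony):
Trait 1: 2; Trait 2: 3; Trait 3: 2; Trait 4: 1.
Total tree length = 8.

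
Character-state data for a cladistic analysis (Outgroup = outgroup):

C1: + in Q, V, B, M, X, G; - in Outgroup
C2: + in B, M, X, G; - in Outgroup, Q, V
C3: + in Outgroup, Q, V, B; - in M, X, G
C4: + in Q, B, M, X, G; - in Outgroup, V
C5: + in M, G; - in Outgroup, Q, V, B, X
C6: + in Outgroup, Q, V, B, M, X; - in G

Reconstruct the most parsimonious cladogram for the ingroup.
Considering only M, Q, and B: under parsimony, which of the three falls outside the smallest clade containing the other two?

Character polarity is set by the outgroup: the derived state is whichever differs from the outgroup's state, so for C3, C6 the derived state is '-', and for the remaining characters it is '+'.
C1 (derived state '+') is shared by all ingroup taxa — unites the whole ingroup.
Only B, G, M, and X show the derived state '+' for C2, supporting them as a clade.
Only G, M, and X show the derived state '-' for C3, supporting them as a clade.
C4: derived state '+' in B, G, M, Q, and X only — synapomorphy for {B, G, M, Q, X}.
Only G and M show the derived state '+' for C5, supporting them as a clade.
C6: derived state '-' in G only — an autapomorphy, so it tells us nothing about relationships among taxa.
Most parsimonious ingroup topology: ((Q,(B,((M,G),X))),V).
B and M share a more recent common ancestor with each other than either does with Q, so Q is the least closely related of the three.

Q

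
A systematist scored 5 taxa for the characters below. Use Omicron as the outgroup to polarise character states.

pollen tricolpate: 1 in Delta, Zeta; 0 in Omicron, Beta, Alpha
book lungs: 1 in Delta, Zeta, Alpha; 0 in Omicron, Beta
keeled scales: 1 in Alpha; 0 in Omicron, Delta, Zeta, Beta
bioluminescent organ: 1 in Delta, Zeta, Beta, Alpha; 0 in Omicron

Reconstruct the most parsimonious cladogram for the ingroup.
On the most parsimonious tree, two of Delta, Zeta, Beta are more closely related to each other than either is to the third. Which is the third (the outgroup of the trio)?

Beta

The outgroup has state '0' for every character, so '1' is the derived state throughout.
pollen tricolpate: derived state '1' in Delta and Zeta only — synapomorphy for {Delta, Zeta}.
book lungs: derived state '1' in Alpha, Delta, and Zeta only — synapomorphy for {Alpha, Delta, Zeta}.
keeled scales: derived state '1' in Alpha only — an autapomorphy, so it tells us nothing about relationships among taxa.
bioluminescent organ (derived state '1') is shared by all ingroup taxa — unites the whole ingroup.
Most parsimonious ingroup topology: (((Delta,Zeta),Alpha),Beta).
Zeta and Delta share a more recent common ancestor with each other than either does with Beta, so Beta is the least closely related of the three.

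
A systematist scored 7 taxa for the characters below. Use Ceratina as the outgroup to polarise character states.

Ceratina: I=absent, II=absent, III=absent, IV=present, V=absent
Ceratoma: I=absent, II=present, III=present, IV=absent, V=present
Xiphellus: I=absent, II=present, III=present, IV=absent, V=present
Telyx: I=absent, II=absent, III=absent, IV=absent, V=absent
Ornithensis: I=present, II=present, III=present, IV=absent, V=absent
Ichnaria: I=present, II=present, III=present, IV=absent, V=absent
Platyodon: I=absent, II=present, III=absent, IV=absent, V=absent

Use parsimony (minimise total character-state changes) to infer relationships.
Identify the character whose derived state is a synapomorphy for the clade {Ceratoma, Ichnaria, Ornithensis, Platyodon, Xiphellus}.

II

Character polarity is set by the outgroup: the derived state is whichever differs from the outgroup's state, so for IV the derived state is 'absent', and for the remaining characters it is 'present'.
Only Ichnaria and Ornithensis show the derived state 'present' for I, supporting them as a clade.
II (derived state 'present') is shared by Ceratoma, Ichnaria, Ornithensis, Platyodon, and Xiphellus — a synapomorphy uniting that clade.
Only Ceratoma, Ichnaria, Ornithensis, and Xiphellus show the derived state 'present' for III, supporting them as a clade.
IV (derived state 'absent') is shared by all ingroup taxa — unites the whole ingroup.
V: derived state 'present' in Ceratoma and Xiphellus only — synapomorphy for {Ceratoma, Xiphellus}.
Most parsimonious ingroup topology: ((((Ceratoma,Xiphellus),(Ornithensis,Ichnaria)),Platyodon),Telyx).
The clade {Ceratoma, Ichnaria, Ornithensis, Platyodon, Xiphellus} is supported by II: its derived state 'present' occurs in exactly those taxa and in no other taxon (including the outgroup).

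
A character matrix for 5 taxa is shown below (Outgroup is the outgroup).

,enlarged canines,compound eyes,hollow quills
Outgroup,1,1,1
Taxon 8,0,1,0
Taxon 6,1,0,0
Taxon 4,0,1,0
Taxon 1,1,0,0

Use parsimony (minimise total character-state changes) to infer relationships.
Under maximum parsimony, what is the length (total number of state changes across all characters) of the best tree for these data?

The outgroup has state '1' for every character, so '0' is the derived state throughout.
enlarged canines: derived state '0' in Taxon 4 and Taxon 8 only — synapomorphy for {Taxon 4, Taxon 8}.
compound eyes: derived state '0' in Taxon 1 and Taxon 6 only — synapomorphy for {Taxon 1, Taxon 6}.
All ingroup taxa share the derived state '0' for hollow quills; it defines the ingroup but does not resolve relationships within it.
Most parsimonious ingroup topology: ((Taxon 8,Taxon 4),(Taxon 6,Taxon 1)).
Changes per character on this tree: enlarged canines: 1; compound eyes: 1; hollow quills: 1.
Total = 3.

3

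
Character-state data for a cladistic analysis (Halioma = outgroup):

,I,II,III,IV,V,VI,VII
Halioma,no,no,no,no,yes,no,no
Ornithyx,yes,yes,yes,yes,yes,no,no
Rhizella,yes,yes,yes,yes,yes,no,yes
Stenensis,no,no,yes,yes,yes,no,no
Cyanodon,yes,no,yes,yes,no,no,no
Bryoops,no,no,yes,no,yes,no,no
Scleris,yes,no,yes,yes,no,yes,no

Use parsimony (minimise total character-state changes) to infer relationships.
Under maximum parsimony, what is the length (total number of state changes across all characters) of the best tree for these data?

Character polarity is set by the outgroup: the derived state is whichever differs from the outgroup's state, so for V the derived state is 'no', and for the remaining characters it is 'yes'.
I: derived state 'yes' in Cyanodon, Ornithyx, Rhizella, and Scleris only — synapomorphy for {Cyanodon, Ornithyx, Rhizella, Scleris}.
II (derived state 'yes') is shared by Ornithyx and Rhizella — a synapomorphy uniting that clade.
III (derived state 'yes') is shared by all ingroup taxa — unites the whole ingroup.
Only Cyanodon, Ornithyx, Rhizella, Scleris, and Stenensis show the derived state 'yes' for IV, supporting them as a clade.
V (derived state 'no') is shared by Cyanodon and Scleris — a synapomorphy uniting that clade.
VI (derived state 'yes') is unique to Scleris (autapomorphy; uninformative for grouping).
VII (derived state 'yes') is unique to Rhizella (autapomorphy; uninformative for grouping).
Most parsimonious ingroup topology: ((((Ornithyx,Rhizella),(Cyanodon,Scleris)),Stenensis),Bryoops).
Changes per character on this tree: I: 1; II: 1; III: 1; IV: 1; V: 1; VI: 1; VII: 1.
Total = 7.

7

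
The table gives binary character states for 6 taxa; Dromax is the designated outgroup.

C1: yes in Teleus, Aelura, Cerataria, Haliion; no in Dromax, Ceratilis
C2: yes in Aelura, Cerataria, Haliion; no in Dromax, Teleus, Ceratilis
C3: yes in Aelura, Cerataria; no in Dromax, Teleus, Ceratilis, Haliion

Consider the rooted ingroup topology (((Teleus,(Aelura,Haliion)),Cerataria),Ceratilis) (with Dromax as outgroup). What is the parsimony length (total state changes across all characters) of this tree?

5

Map each character onto (((Teleus,(Aelura,Haliion)),Cerataria),Ceratilis) (rooted by Dromax) and count the minimum state changes it requires (Fitch parsimony):
C1: 1; C2: 2; C3: 2.
Total tree length = 5.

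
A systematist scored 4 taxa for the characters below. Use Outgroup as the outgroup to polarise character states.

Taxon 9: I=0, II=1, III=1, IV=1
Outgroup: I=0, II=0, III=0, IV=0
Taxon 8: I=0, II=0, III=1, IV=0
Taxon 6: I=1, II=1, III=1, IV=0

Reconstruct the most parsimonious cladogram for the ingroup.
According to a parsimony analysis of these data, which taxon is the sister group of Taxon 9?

Taxon 6

The outgroup has state '0' for every character, so '1' is the derived state throughout.
I: derived state '1' in Taxon 6 only — an autapomorphy, so it tells us nothing about relationships among taxa.
Only Taxon 6 and Taxon 9 show the derived state '1' for II, supporting them as a clade.
All ingroup taxa share the derived state '1' for III; it defines the ingroup but does not resolve relationships within it.
IV (derived state '1') is unique to Taxon 9 (autapomorphy; uninformative for grouping).
Most parsimonious ingroup topology: ((Taxon 6,Taxon 9),Taxon 8).
Taxon 9 and Taxon 6 form a cherry on this tree, so they are sister taxa.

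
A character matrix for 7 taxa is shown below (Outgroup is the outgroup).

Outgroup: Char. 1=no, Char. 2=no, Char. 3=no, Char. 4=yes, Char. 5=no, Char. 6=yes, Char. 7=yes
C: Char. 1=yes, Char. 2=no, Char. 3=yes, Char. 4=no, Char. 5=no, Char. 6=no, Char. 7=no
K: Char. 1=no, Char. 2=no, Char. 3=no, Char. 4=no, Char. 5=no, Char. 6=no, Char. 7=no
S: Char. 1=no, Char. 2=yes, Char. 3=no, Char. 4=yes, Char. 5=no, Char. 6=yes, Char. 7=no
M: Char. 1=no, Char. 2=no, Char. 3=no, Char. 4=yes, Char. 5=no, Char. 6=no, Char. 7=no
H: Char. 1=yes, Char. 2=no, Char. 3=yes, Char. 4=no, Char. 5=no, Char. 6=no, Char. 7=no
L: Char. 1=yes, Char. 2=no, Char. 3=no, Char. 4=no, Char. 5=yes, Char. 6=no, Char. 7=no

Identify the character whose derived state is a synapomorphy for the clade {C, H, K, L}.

Character polarity is set by the outgroup: the derived state is whichever differs from the outgroup's state, so for Char. 4, Char. 6, Char. 7 the derived state is 'no', and for the remaining characters it is 'yes'.
Char. 1 (derived state 'yes') is shared by C, H, and L — a synapomorphy uniting that clade.
Char. 2 (derived state 'yes') is unique to S (autapomorphy; uninformative for grouping).
Char. 3: derived state 'yes' in C and H only — synapomorphy for {C, H}.
Char. 4: derived state 'no' in C, H, K, and L only — synapomorphy for {C, H, K, L}.
Char. 5 (derived state 'yes') is unique to L (autapomorphy; uninformative for grouping).
Only C, H, K, L, and M show the derived state 'no' for Char. 6, supporting them as a clade.
All ingroup taxa share the derived state 'no' for Char. 7; it defines the ingroup but does not resolve relationships within it.
Most parsimonious ingroup topology: (((((C,H),L),K),M),S).
The clade {C, H, K, L} is supported by Char. 4: its derived state 'no' occurs in exactly those taxa and in no other taxon (including the outgroup).

Char. 4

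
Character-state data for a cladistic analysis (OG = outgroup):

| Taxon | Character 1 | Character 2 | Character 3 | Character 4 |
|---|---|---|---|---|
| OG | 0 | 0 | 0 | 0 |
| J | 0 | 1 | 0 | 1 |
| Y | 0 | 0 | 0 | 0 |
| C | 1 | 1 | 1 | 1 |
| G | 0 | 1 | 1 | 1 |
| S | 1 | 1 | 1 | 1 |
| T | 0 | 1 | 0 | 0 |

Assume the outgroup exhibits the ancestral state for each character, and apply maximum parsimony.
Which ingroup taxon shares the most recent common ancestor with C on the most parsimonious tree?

The outgroup has state '0' for every character, so '1' is the derived state throughout.
Character 1 (derived state '1') is shared by C and S — a synapomorphy uniting that clade.
Only C, G, J, S, and T show the derived state '1' for Character 2, supporting them as a clade.
Only C, G, and S show the derived state '1' for Character 3, supporting them as a clade.
Character 4 (derived state '1') is shared by C, G, J, and S — a synapomorphy uniting that clade.
Most parsimonious ingroup topology: (((J,((C,S),G)),T),Y).
C and S form a cherry on this tree, so they are sister taxa.

S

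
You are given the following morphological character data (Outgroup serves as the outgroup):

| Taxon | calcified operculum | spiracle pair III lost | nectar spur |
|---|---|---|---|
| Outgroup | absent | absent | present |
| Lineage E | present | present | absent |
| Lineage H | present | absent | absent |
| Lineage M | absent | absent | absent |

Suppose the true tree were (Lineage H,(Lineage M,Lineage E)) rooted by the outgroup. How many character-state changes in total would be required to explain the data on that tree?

4

Map each character onto (Lineage H,(Lineage M,Lineage E)) (rooted by Outgroup) and count the minimum state changes it requires (Fitch parsimony):
calcified operculum: 2; spiracle pair III lost: 1; nectar spur: 1.
Total tree length = 4.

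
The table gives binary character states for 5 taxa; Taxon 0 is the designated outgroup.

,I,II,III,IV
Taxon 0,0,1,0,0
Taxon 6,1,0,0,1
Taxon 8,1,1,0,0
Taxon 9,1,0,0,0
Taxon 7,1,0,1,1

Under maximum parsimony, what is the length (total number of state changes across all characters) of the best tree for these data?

Character polarity is set by the outgroup: the derived state is whichever differs from the outgroup's state, so for II the derived state is '0', and for the remaining characters it is '1'.
All ingroup taxa share the derived state '1' for I; it defines the ingroup but does not resolve relationships within it.
II: derived state '0' in Taxon 6, Taxon 7, and Taxon 9 only — synapomorphy for {Taxon 6, Taxon 7, Taxon 9}.
III (derived state '1') is unique to Taxon 7 (autapomorphy; uninformative for grouping).
IV: derived state '1' in Taxon 6 and Taxon 7 only — synapomorphy for {Taxon 6, Taxon 7}.
Most parsimonious ingroup topology: (((Taxon 6,Taxon 7),Taxon 9),Taxon 8).
Changes per character on this tree: I: 1; II: 1; III: 1; IV: 1.
Total = 4.

4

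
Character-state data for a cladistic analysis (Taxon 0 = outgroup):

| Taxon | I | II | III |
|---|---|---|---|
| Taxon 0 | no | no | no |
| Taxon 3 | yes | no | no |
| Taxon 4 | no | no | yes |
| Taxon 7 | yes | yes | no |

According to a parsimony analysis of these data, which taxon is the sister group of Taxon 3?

Taxon 7

The outgroup has state 'no' for every character, so 'yes' is the derived state throughout.
I: derived state 'yes' in Taxon 3 and Taxon 7 only — synapomorphy for {Taxon 3, Taxon 7}.
II: derived state 'yes' in Taxon 7 only — an autapomorphy, so it tells us nothing about relationships among taxa.
III (derived state 'yes') is unique to Taxon 4 (autapomorphy; uninformative for grouping).
Most parsimonious ingroup topology: ((Taxon 3,Taxon 7),Taxon 4).
Taxon 3 and Taxon 7 form a cherry on this tree, so they are sister taxa.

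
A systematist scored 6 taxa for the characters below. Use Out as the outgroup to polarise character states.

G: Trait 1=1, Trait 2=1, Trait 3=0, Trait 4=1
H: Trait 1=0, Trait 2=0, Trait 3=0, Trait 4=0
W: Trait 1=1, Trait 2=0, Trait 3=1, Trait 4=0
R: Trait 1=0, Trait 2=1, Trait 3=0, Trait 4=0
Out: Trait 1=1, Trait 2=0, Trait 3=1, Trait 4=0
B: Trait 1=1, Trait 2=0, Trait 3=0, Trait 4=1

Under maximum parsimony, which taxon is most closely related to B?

Character polarity is set by the outgroup: the derived state is whichever differs from the outgroup's state, so for Trait 1, Trait 3 the derived state is '0', and for the remaining characters it is '1'.
Trait 1: derived state '0' in H and R only — synapomorphy for {H, R}.
Trait 2 (state '1') occurs in G and R but conflicts with the nesting implied by the other characters — most parsimoniously interpreted as homoplasy.
Only B, G, H, and R show the derived state '0' for Trait 3, supporting them as a clade.
Trait 4: derived state '1' in B and G only — synapomorphy for {B, G}.
Most parsimonious ingroup topology: (((H,R),(G,B)),W).
B and G form a cherry on this tree, so they are sister taxa.

G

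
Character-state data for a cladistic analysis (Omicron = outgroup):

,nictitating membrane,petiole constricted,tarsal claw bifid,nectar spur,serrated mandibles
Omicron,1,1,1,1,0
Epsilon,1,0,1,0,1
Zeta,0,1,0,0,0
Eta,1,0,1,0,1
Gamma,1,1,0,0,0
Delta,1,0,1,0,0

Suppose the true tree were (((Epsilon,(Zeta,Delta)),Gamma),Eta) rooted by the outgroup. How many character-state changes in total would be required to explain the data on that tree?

Map each character onto (((Epsilon,(Zeta,Delta)),Gamma),Eta) (rooted by Omicron) and count the minimum state changes it requires (Fitch parsimony):
nictitating membrane: 1; petiole constricted: 3; tarsal claw bifid: 2; nectar spur: 1; serrated mandibles: 2.
Total tree length = 9.

9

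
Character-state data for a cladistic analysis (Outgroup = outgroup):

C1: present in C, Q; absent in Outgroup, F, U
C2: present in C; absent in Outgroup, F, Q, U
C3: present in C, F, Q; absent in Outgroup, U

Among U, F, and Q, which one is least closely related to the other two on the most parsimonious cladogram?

U

The outgroup has state 'absent' for every character, so 'present' is the derived state throughout.
C1: derived state 'present' in C and Q only — synapomorphy for {C, Q}.
C2 (derived state 'present') is unique to C (autapomorphy; uninformative for grouping).
C3: derived state 'present' in C, F, and Q only — synapomorphy for {C, F, Q}.
Most parsimonious ingroup topology: (U,(F,(C,Q))).
F and Q share a more recent common ancestor with each other than either does with U, so U is the least closely related of the three.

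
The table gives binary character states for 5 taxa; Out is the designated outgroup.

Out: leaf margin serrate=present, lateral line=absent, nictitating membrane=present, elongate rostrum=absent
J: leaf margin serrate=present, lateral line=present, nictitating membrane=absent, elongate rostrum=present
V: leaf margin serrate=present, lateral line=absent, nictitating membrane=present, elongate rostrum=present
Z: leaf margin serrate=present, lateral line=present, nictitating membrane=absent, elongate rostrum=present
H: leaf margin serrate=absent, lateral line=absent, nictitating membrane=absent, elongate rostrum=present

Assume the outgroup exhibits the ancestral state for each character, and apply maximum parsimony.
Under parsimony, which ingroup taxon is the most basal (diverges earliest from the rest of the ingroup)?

Character polarity is set by the outgroup: the derived state is whichever differs from the outgroup's state, so for leaf margin serrate, nictitating membrane the derived state is 'absent', and for the remaining characters it is 'present'.
leaf margin serrate: derived state 'absent' in H only — an autapomorphy, so it tells us nothing about relationships among taxa.
Only J and Z show the derived state 'present' for lateral line, supporting them as a clade.
nictitating membrane (derived state 'absent') is shared by H, J, and Z — a synapomorphy uniting that clade.
elongate rostrum (derived state 'present') is shared by all ingroup taxa — unites the whole ingroup.
Most parsimonious ingroup topology: (((J,Z),H),V).
V is sister to the clade containing all other ingroup taxa, so it is the earliest-diverging (most basal) ingroup lineage.

V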